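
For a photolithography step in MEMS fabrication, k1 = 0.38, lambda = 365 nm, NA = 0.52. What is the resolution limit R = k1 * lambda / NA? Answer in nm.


Step 1: Identify values: k1 = 0.38, lambda = 365 nm, NA = 0.52
Step 2: R = k1 * lambda / NA
R = 0.38 * 365 / 0.52
R = 266.7 nm


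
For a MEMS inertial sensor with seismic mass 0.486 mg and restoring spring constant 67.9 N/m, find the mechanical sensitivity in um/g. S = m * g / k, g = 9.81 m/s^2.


Step 1: Convert mass: m = 0.486 mg = 4.86e-07 kg
Step 2: S = m * g / k = 4.86e-07 * 9.81 / 67.9
Step 3: S = 7.02e-08 m/g
Step 4: Convert to um/g: S = 0.07 um/g


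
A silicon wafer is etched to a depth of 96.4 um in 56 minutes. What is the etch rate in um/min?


Step 1: Etch rate = depth / time
Step 2: rate = 96.4 / 56
rate = 1.721 um/min


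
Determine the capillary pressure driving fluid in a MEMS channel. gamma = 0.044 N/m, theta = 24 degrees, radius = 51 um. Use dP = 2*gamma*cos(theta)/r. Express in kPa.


Step 1: cos(24 deg) = 0.9135
Step 2: Convert r to m: r = 51e-6 m
Step 3: dP = 2 * 0.044 * 0.9135 / 51e-6 = 1576.2 Pa
Step 4: Convert Pa to kPa (divide by 1000).
dP = 1.58 kPa


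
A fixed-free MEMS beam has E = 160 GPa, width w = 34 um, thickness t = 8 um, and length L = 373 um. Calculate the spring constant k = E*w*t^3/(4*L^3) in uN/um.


Step 1: Convert E to consistent units (1 GPa = 1000 uN/um^2).
E = 160 GPa = 160000 uN/um^2
Step 2: Compute t^3 = 8^3 = 512
Step 3: Compute L^3 = 373^3 = 51895117
Step 4: k = 160000 * 34 * 512 / (4 * 51895117)
k = 13.4178 uN/um


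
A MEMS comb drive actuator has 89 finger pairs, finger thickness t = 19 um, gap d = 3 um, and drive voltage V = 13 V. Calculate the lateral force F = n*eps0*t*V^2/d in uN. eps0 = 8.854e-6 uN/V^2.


Step 1: Parameters: n=89, eps0=8.854e-6 uN/V^2, t=19 um, V=13 V, d=3 um
Step 2: V^2 = 169
Step 3: F = 89 * 8.854e-6 * 19 * 169 / 3
F = 0.843 uN


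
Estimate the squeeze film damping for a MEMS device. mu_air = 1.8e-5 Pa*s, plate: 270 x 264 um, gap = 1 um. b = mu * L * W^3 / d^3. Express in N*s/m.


Step 1: Convert to SI.
L = 270e-6 m, W = 264e-6 m, d = 1e-6 m
Step 2: W^3 = (264e-6)^3 = 1.84e-11 m^3
Step 3: d^3 = (1e-6)^3 = 1.00e-18 m^3
Step 4: b = 1.8e-5 * 270e-6 * 1.84e-11 / 1.00e-18
b = 8.94e-02 N*s/m


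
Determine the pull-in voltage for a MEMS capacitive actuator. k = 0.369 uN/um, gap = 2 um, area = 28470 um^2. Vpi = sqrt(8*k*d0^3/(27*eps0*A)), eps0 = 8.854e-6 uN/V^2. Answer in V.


Step 1: Compute numerator: 8 * k * d0^3 = 8 * 0.369 * 2^3 = 23.616
Step 2: Compute denominator: 27 * eps0 * A = 27 * 8.854e-6 * 28470 = 6.805981
Step 3: Vpi = sqrt(23.616 / 6.805981)
Vpi = 1.86 V


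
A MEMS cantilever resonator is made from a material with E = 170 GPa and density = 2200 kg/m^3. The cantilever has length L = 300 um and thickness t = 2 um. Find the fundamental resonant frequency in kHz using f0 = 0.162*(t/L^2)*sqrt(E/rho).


Step 1: Convert units to SI.
t_SI = 2e-6 m, L_SI = 300e-6 m
Step 2: Calculate sqrt(E/rho).
sqrt(170e9 / 2200) = 8790.49 m/s
Step 3: Compute f0.
f0 = 0.162 * 2e-6 / (300e-6)^2 * 8790.49 = 31645.8 Hz = 31.65 kHz


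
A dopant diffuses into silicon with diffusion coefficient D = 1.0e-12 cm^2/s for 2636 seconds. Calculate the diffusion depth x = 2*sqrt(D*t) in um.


Step 1: Compute D*t = 1.0e-12 * 2636 = 2.636e-09 cm^2
Step 2: sqrt(D*t) = 5.1342e-05 cm
Step 3: x = 2 * 5.1342e-05 cm = 1.02684e-04 cm
Step 4: Convert to um (1 cm = 1e4 um): x = 1.027 um


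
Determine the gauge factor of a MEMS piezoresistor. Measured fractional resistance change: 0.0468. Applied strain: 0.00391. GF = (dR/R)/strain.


Step 1: Identify values.
dR/R = 0.0468, strain = 0.00391
Step 2: GF = (dR/R) / strain = 0.0468 / 0.00391
GF = 12.0


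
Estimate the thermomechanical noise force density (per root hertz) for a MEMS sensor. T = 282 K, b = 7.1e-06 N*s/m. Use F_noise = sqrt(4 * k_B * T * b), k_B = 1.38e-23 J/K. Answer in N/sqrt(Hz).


Step 1: Compute 4 * k_B * T * b
= 4 * 1.38e-23 * 282 * 7.1e-06
= 1.1052e-25 N^2/Hz
Step 2: F_noise = sqrt(1.1052e-25)
F_noise = 3.32e-13 N/sqrt(Hz)


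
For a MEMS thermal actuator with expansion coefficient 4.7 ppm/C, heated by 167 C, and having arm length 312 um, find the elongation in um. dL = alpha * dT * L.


Step 1: Convert CTE: alpha = 4.7 ppm/C = 4.7e-6 /C
Step 2: dL = 4.7e-6 * 167 * 312
dL = 0.2449 um


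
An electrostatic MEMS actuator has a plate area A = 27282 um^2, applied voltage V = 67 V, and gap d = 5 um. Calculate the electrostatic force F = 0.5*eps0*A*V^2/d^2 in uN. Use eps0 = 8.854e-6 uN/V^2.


Step 1: Identify parameters.
eps0 = 8.854e-6 uN/V^2, A = 27282 um^2, V = 67 V, d = 5 um
Step 2: Compute V^2 = 67^2 = 4489
Step 3: Compute d^2 = 5^2 = 25
Step 4: F = 0.5 * 8.854e-6 * 27282 * 4489 / 25
F = 21.687 uN


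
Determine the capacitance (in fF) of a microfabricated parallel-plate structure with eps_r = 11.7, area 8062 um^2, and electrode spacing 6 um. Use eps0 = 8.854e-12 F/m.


Step 1: Convert area to m^2: A = 8062e-12 m^2
Step 2: Convert gap to m: d = 6e-6 m
Step 3: C = eps0 * eps_r * A / d
C = 8.854e-12 * 11.7 * 8062e-12 / 6e-6
Step 4: Convert to fF (multiply by 1e15).
C = 139.19 fF


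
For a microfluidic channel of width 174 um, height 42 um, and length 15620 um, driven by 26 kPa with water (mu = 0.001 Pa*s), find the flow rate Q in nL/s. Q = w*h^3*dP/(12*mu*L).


Step 1: Convert all dimensions to SI (meters).
w = 174e-6 m, h = 42e-6 m, L = 15620e-6 m, dP = 26e3 Pa
Step 2: Q = w * h^3 * dP / (12 * mu * L)
Q = 174e-6 * (42e-6)^3 * 26e3 / (12 * 0.001 * 15620e-6) = 1.78816748e-09 m^3/s
Step 3: Convert Q from m^3/s to nL/s (1 m^3 = 1e12 nL, so multiply by 1e12).
Q = 1788.167 nL/s


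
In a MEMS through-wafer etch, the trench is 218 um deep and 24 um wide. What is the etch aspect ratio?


Step 1: AR = depth / width
Step 2: AR = 218 / 24
AR = 9.1


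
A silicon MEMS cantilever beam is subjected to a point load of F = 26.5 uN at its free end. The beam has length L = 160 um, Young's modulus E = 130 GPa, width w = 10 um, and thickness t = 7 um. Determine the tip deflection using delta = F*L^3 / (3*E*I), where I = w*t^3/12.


Step 1: Calculate the second moment of area.
I = w * t^3 / 12 = 10 * 7^3 / 12 = 285.8333 um^4
Step 2: Convert E to consistent units (1 GPa = 1000 uN/um^2).
E = 130 GPa = 130000 uN/um^2
Step 3: Calculate tip deflection.
delta = F * L^3 / (3 * E * I)
delta = 26.5 * 160^3 / (3 * 130000 * 285.8333)
delta = 0.9737 um


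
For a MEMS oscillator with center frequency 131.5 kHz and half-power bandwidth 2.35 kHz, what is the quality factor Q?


Step 1: Q = f0 / bandwidth
Step 2: Q = 131.5 / 2.35
Q = 56.0


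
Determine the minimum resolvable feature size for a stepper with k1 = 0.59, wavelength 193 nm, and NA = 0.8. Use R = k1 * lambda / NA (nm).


Step 1: Identify values: k1 = 0.59, lambda = 193 nm, NA = 0.8
Step 2: R = k1 * lambda / NA
R = 0.59 * 193 / 0.8
R = 142.3 nm


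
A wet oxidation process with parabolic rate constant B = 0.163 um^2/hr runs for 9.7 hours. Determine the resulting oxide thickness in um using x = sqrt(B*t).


Step 1: Compute B*t = 0.163 * 9.7 = 1.5811
Step 2: x = sqrt(1.5811)
x = 1.257 um


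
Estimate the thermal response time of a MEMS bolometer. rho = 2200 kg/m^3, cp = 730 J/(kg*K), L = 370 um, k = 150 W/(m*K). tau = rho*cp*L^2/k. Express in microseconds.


Step 1: Convert L to m: L = 370e-6 m
Step 2: L^2 = (370e-6)^2 = 1.369e-07 m^2
Step 3: tau = 2200 * 730 * 1.369e-07 / 150 = 1.46574267e-03 s
Step 4: Convert to microseconds (multiply by 1e6).
tau = 1465.743 us


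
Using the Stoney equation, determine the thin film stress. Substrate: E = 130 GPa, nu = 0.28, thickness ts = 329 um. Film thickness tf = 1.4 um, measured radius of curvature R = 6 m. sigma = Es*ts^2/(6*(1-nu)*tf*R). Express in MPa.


Step 1: Compute numerator: Es * ts^2 = 130 * 329^2 = 14071330 (GPa*um^2)
Step 2: Compute denominator (R in um): 6*(1-nu)*tf*R = 6*0.72*1.4*6e6 = 36288000.0 (um^2)
Step 3: sigma (GPa) = 14071330 / 36288000.0 = 3.87768e-01 GPa
Step 4: Convert to MPa (x1000): sigma = 387.8 MPa


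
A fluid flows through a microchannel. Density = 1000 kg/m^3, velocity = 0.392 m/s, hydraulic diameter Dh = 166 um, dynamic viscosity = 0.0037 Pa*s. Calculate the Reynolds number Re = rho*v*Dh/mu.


Step 1: Convert Dh to meters: Dh = 166e-6 m
Step 2: Re = rho * v * Dh / mu
Re = 1000 * 0.392 * 166e-6 / 0.0037
Re = 17.587


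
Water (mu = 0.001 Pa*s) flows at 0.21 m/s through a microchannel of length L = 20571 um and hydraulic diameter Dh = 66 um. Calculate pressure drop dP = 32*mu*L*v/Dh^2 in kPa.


Step 1: Convert to SI: L = 20571e-6 m, Dh = 66e-6 m
Step 2: dP = 32 * 0.001 * 20571e-6 * 0.21 / (66e-6)^2
Step 3: dP = 31734.88 Pa
Step 4: Convert to kPa: dP = 31.73 kPa


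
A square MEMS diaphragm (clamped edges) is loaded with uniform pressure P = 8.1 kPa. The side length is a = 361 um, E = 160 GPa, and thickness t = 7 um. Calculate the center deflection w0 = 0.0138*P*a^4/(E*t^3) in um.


Step 1: Convert pressure to compatible units (E is in GPa, so P in GPa).
P = 8.1 kPa = 8.1e-6 GPa
Step 2: Compute numerator: 0.0138 * P * a^4.
a^4 = 361^4 = 16983563041
numerator = 0.0138 * 8.1e-6 * 16983563041 = 1.8984e+03
Step 3: Compute denominator: E * t^3 = 160 * 7^3 = 54880
Step 4: w0 = numerator / denominator = 1.8984e+03 / 54880 = 0.0346 um


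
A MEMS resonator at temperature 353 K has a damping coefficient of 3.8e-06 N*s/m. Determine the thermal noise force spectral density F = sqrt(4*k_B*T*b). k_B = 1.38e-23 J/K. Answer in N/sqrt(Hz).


Step 1: Compute 4 * k_B * T * b
= 4 * 1.38e-23 * 353 * 3.8e-06
= 7.4045e-26 N^2/Hz
Step 2: F_noise = sqrt(7.4045e-26)
F_noise = 2.72e-13 N/sqrt(Hz)


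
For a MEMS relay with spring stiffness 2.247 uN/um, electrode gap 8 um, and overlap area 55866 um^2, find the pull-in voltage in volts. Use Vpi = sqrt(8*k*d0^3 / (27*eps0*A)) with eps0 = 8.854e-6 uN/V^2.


Step 1: Compute numerator: 8 * k * d0^3 = 8 * 2.247 * 8^3 = 9203.712
Step 2: Compute denominator: 27 * eps0 * A = 27 * 8.854e-6 * 55866 = 13.355214
Step 3: Vpi = sqrt(9203.712 / 13.355214)
Vpi = 26.25 V


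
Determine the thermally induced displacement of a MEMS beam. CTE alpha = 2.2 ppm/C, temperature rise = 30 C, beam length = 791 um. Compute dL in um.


Step 1: Convert CTE: alpha = 2.2 ppm/C = 2.2e-6 /C
Step 2: dL = 2.2e-6 * 30 * 791
dL = 0.0522 um


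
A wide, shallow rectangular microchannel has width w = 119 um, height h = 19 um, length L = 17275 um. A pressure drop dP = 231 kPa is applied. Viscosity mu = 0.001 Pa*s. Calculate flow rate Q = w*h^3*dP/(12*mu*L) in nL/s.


Step 1: Convert all dimensions to SI (meters).
w = 119e-6 m, h = 19e-6 m, L = 17275e-6 m, dP = 231e3 Pa
Step 2: Q = w * h^3 * dP / (12 * mu * L)
Q = 119e-6 * (19e-6)^3 * 231e3 / (12 * 0.001 * 17275e-6) = 9.0953715e-10 m^3/s
Step 3: Convert Q from m^3/s to nL/s (1 m^3 = 1e12 nL, so multiply by 1e12).
Q = 909.537 nL/s


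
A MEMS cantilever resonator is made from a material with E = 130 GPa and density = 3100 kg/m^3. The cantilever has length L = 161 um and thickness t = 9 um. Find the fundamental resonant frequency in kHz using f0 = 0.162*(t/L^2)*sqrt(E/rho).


Step 1: Convert units to SI.
t_SI = 9e-6 m, L_SI = 161e-6 m
Step 2: Calculate sqrt(E/rho).
sqrt(130e9 / 3100) = 6475.76 m/s
Step 3: Compute f0.
f0 = 0.162 * 9e-6 / (161e-6)^2 * 6475.76 = 364247.4 Hz = 364.25 kHz


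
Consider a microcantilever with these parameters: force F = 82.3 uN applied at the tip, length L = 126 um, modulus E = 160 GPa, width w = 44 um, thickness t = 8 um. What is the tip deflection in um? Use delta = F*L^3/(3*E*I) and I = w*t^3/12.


Step 1: Calculate the second moment of area.
I = w * t^3 / 12 = 44 * 8^3 / 12 = 1877.3333 um^4
Step 2: Convert E to consistent units (1 GPa = 1000 uN/um^2).
E = 160 GPa = 160000 uN/um^2
Step 3: Calculate tip deflection.
delta = F * L^3 / (3 * E * I)
delta = 82.3 * 126^3 / (3 * 160000 * 1877.3333)
delta = 0.1827 um


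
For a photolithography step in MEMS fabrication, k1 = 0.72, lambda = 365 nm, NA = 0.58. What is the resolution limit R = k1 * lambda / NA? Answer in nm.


Step 1: Identify values: k1 = 0.72, lambda = 365 nm, NA = 0.58
Step 2: R = k1 * lambda / NA
R = 0.72 * 365 / 0.58
R = 453.1 nm


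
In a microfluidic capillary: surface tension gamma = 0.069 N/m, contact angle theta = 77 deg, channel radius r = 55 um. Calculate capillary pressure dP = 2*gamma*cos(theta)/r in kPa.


Step 1: cos(77 deg) = 0.225
Step 2: Convert r to m: r = 55e-6 m
Step 3: dP = 2 * 0.069 * 0.225 / 55e-6 = 564.5 Pa
Step 4: Convert Pa to kPa (divide by 1000).
dP = 0.56 kPa


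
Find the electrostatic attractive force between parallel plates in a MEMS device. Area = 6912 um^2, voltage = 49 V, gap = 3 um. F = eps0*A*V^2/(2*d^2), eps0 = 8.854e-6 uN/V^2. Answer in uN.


Step 1: Identify parameters.
eps0 = 8.854e-6 uN/V^2, A = 6912 um^2, V = 49 V, d = 3 um
Step 2: Compute V^2 = 49^2 = 2401
Step 3: Compute d^2 = 3^2 = 9
Step 4: F = 0.5 * 8.854e-6 * 6912 * 2401 / 9
F = 8.163 uN


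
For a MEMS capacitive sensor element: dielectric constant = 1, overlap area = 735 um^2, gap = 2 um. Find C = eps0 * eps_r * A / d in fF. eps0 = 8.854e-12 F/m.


Step 1: Convert area to m^2: A = 735e-12 m^2
Step 2: Convert gap to m: d = 2e-6 m
Step 3: C = eps0 * eps_r * A / d
C = 8.854e-12 * 1 * 735e-12 / 2e-6
Step 4: Convert to fF (multiply by 1e15).
C = 3.25 fF


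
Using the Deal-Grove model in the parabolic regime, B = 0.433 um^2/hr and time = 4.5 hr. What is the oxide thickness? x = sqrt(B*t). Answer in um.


Step 1: Compute B*t = 0.433 * 4.5 = 1.9485
Step 2: x = sqrt(1.9485)
x = 1.396 um


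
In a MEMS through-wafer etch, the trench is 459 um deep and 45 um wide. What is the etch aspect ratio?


Step 1: AR = depth / width
Step 2: AR = 459 / 45
AR = 10.2


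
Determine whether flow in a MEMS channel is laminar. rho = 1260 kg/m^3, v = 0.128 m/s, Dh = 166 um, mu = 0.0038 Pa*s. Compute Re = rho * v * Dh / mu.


Step 1: Convert Dh to meters: Dh = 166e-6 m
Step 2: Re = rho * v * Dh / mu
Re = 1260 * 0.128 * 166e-6 / 0.0038
Re = 7.045
Since Re = 7.045 is below ~2300, the flow is laminar.


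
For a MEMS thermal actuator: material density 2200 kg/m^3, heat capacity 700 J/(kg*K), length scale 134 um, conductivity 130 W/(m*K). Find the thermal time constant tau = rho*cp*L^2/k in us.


Step 1: Convert L to m: L = 134e-6 m
Step 2: L^2 = (134e-6)^2 = 1.7956e-08 m^2
Step 3: tau = 2200 * 700 * 1.7956e-08 / 130 = 2.127095e-04 s
Step 4: Convert to microseconds (multiply by 1e6).
tau = 212.71 us


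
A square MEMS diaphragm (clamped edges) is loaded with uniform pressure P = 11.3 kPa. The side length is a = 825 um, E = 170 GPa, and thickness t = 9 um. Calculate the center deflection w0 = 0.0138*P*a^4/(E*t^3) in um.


Step 1: Convert pressure to compatible units (E is in GPa, so P in GPa).
P = 11.3 kPa = 11.3e-6 GPa
Step 2: Compute numerator: 0.0138 * P * a^4.
a^4 = 825^4 = 463250390625
numerator = 0.0138 * 11.3e-6 * 463250390625 = 7.22393e+04
Step 3: Compute denominator: E * t^3 = 170 * 9^3 = 123930
Step 4: w0 = numerator / denominator = 7.22393e+04 / 123930 = 0.5829 um


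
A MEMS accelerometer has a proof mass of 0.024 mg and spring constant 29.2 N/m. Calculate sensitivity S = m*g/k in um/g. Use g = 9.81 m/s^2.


Step 1: Convert mass: m = 0.024 mg = 2.40e-08 kg
Step 2: S = m * g / k = 2.40e-08 * 9.81 / 29.2
Step 3: S = 8.06e-09 m/g
Step 4: Convert to um/g: S = 0.008 um/g


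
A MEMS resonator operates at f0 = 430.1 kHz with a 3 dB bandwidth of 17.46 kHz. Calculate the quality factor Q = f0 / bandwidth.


Step 1: Q = f0 / bandwidth
Step 2: Q = 430.1 / 17.46
Q = 24.6


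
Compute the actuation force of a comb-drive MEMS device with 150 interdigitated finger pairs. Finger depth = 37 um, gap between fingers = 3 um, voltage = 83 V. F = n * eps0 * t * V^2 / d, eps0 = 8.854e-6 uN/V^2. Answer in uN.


Step 1: Parameters: n=150, eps0=8.854e-6 uN/V^2, t=37 um, V=83 V, d=3 um
Step 2: V^2 = 6889
Step 3: F = 150 * 8.854e-6 * 37 * 6889 / 3
F = 112.841 uN


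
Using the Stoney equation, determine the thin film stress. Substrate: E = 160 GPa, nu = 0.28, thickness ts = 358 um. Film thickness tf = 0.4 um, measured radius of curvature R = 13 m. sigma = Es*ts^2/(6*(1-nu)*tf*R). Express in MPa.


Step 1: Compute numerator: Es * ts^2 = 160 * 358^2 = 20506240 (GPa*um^2)
Step 2: Compute denominator (R in um): 6*(1-nu)*tf*R = 6*0.72*0.4*13e6 = 22464000.0 (um^2)
Step 3: sigma (GPa) = 20506240 / 22464000.0 = 9.12849e-01 GPa
Step 4: Convert to MPa (x1000): sigma = 912.8 MPa


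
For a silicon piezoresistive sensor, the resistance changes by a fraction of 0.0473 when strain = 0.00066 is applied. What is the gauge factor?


Step 1: Identify values.
dR/R = 0.0473, strain = 0.00066
Step 2: GF = (dR/R) / strain = 0.0473 / 0.00066
GF = 71.7


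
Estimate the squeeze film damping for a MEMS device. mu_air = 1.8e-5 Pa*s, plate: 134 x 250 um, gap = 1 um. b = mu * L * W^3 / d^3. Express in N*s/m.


Step 1: Convert to SI.
L = 134e-6 m, W = 250e-6 m, d = 1e-6 m
Step 2: W^3 = (250e-6)^3 = 1.56e-11 m^3
Step 3: d^3 = (1e-6)^3 = 1.00e-18 m^3
Step 4: b = 1.8e-5 * 134e-6 * 1.56e-11 / 1.00e-18
b = 3.77e-02 N*s/m


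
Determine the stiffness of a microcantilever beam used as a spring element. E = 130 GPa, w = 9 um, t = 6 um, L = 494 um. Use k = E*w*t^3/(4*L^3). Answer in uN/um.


Step 1: Convert E to consistent units (1 GPa = 1000 uN/um^2).
E = 130 GPa = 130000 uN/um^2
Step 2: Compute t^3 = 6^3 = 216
Step 3: Compute L^3 = 494^3 = 120553784
Step 4: k = 130000 * 9 * 216 / (4 * 120553784)
k = 0.5241 uN/um


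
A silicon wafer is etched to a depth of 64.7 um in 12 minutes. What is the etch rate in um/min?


Step 1: Etch rate = depth / time
Step 2: rate = 64.7 / 12
rate = 5.392 um/min


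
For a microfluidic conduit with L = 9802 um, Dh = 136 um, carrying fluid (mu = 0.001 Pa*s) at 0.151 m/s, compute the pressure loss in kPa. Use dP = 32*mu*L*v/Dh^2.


Step 1: Convert to SI: L = 9802e-6 m, Dh = 136e-6 m
Step 2: dP = 32 * 0.001 * 9802e-6 * 0.151 / (136e-6)^2
Step 3: dP = 2560.73 Pa
Step 4: Convert to kPa: dP = 2.56 kPa


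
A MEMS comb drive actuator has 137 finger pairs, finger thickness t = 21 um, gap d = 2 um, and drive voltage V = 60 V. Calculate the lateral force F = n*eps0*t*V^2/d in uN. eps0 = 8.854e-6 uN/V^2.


Step 1: Parameters: n=137, eps0=8.854e-6 uN/V^2, t=21 um, V=60 V, d=2 um
Step 2: V^2 = 3600
Step 3: F = 137 * 8.854e-6 * 21 * 3600 / 2
F = 45.851 uN


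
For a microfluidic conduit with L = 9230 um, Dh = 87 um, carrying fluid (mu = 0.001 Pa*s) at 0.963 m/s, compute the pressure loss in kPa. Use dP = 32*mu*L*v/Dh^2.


Step 1: Convert to SI: L = 9230e-6 m, Dh = 87e-6 m
Step 2: dP = 32 * 0.001 * 9230e-6 * 0.963 / (87e-6)^2
Step 3: dP = 37578.50 Pa
Step 4: Convert to kPa: dP = 37.58 kPa


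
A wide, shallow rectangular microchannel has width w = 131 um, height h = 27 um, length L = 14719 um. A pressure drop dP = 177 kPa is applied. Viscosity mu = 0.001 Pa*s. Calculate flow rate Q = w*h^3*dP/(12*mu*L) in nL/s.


Step 1: Convert all dimensions to SI (meters).
w = 131e-6 m, h = 27e-6 m, L = 14719e-6 m, dP = 177e3 Pa
Step 2: Q = w * h^3 * dP / (12 * mu * L)
Q = 131e-6 * (27e-6)^3 * 177e3 / (12 * 0.001 * 14719e-6) = 2.58390358e-09 m^3/s
Step 3: Convert Q from m^3/s to nL/s (1 m^3 = 1e12 nL, so multiply by 1e12).
Q = 2583.904 nL/s


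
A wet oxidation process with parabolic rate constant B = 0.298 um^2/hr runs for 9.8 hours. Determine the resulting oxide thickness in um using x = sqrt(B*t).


Step 1: Compute B*t = 0.298 * 9.8 = 2.9204
Step 2: x = sqrt(2.9204)
x = 1.709 um


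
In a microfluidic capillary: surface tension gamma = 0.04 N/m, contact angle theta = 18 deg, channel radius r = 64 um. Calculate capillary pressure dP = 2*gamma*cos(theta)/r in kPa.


Step 1: cos(18 deg) = 0.9511
Step 2: Convert r to m: r = 64e-6 m
Step 3: dP = 2 * 0.04 * 0.9511 / 64e-6 = 1188.9 Pa
Step 4: Convert Pa to kPa (divide by 1000).
dP = 1.19 kPa


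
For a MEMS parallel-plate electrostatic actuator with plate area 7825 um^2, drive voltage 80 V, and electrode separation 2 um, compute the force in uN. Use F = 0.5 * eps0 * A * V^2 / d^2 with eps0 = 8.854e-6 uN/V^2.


Step 1: Identify parameters.
eps0 = 8.854e-6 uN/V^2, A = 7825 um^2, V = 80 V, d = 2 um
Step 2: Compute V^2 = 80^2 = 6400
Step 3: Compute d^2 = 2^2 = 4
Step 4: F = 0.5 * 8.854e-6 * 7825 * 6400 / 4
F = 55.426 uN


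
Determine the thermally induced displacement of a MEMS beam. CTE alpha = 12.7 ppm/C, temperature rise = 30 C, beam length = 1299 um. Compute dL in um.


Step 1: Convert CTE: alpha = 12.7 ppm/C = 12.7e-6 /C
Step 2: dL = 12.7e-6 * 30 * 1299
dL = 0.4949 um


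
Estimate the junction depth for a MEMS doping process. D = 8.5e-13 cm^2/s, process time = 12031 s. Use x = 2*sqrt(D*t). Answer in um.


Step 1: Compute D*t = 8.5e-13 * 12031 = 1.022635e-08 cm^2
Step 2: sqrt(D*t) = 1.01125e-04 cm
Step 3: x = 2 * 1.01125e-04 cm = 2.0225e-04 cm
Step 4: Convert to um (1 cm = 1e4 um): x = 2.023 um


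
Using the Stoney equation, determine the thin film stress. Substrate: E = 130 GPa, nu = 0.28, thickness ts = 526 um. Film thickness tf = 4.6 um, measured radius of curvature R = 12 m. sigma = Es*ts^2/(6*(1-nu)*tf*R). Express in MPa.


Step 1: Compute numerator: Es * ts^2 = 130 * 526^2 = 35967880 (GPa*um^2)
Step 2: Compute denominator (R in um): 6*(1-nu)*tf*R = 6*0.72*4.6*12e6 = 238464000.0 (um^2)
Step 3: sigma (GPa) = 35967880 / 238464000.0 = 1.50831e-01 GPa
Step 4: Convert to MPa (x1000): sigma = 150.8 MPa


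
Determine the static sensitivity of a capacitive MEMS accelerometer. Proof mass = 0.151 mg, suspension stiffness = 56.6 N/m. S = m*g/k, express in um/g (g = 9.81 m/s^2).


Step 1: Convert mass: m = 0.151 mg = 1.51e-07 kg
Step 2: S = m * g / k = 1.51e-07 * 9.81 / 56.6
Step 3: S = 2.62e-08 m/g
Step 4: Convert to um/g: S = 0.026 um/g


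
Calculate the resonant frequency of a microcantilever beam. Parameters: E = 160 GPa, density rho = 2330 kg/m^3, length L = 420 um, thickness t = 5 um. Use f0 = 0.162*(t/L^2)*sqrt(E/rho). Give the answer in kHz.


Step 1: Convert units to SI.
t_SI = 5e-6 m, L_SI = 420e-6 m
Step 2: Calculate sqrt(E/rho).
sqrt(160e9 / 2330) = 8286.71 m/s
Step 3: Compute f0.
f0 = 0.162 * 5e-6 / (420e-6)^2 * 8286.71 = 38051.2 Hz = 38.05 kHz


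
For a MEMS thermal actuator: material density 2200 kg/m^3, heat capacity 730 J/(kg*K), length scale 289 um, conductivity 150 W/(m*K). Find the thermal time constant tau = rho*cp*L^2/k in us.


Step 1: Convert L to m: L = 289e-6 m
Step 2: L^2 = (289e-6)^2 = 8.3521e-08 m^2
Step 3: tau = 2200 * 730 * 8.3521e-08 / 150 = 8.9423151e-04 s
Step 4: Convert to microseconds (multiply by 1e6).
tau = 894.232 us


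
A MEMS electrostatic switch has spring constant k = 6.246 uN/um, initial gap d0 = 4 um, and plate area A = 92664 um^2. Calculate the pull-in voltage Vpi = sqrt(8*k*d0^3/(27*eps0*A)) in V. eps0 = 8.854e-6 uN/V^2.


Step 1: Compute numerator: 8 * k * d0^3 = 8 * 6.246 * 4^3 = 3197.952
Step 2: Compute denominator: 27 * eps0 * A = 27 * 8.854e-6 * 92664 = 22.152071
Step 3: Vpi = sqrt(3197.952 / 22.152071)
Vpi = 12.02 V


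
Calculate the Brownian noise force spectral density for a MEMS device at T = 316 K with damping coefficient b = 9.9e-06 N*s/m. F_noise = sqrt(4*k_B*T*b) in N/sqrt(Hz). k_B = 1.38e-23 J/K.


Step 1: Compute 4 * k_B * T * b
= 4 * 1.38e-23 * 316 * 9.9e-06
= 1.7269e-25 N^2/Hz
Step 2: F_noise = sqrt(1.7269e-25)
F_noise = 4.16e-13 N/sqrt(Hz)


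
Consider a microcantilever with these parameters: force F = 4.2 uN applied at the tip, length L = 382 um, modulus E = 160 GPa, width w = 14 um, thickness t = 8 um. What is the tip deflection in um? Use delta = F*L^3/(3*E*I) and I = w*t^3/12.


Step 1: Calculate the second moment of area.
I = w * t^3 / 12 = 14 * 8^3 / 12 = 597.3333 um^4
Step 2: Convert E to consistent units (1 GPa = 1000 uN/um^2).
E = 160 GPa = 160000 uN/um^2
Step 3: Calculate tip deflection.
delta = F * L^3 / (3 * E * I)
delta = 4.2 * 382^3 / (3 * 160000 * 597.3333)
delta = 0.8165 um


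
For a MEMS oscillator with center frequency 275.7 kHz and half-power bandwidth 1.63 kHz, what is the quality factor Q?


Step 1: Q = f0 / bandwidth
Step 2: Q = 275.7 / 1.63
Q = 169.1


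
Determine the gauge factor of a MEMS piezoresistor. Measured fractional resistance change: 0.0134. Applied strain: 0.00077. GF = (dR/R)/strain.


Step 1: Identify values.
dR/R = 0.0134, strain = 0.00077
Step 2: GF = (dR/R) / strain = 0.0134 / 0.00077
GF = 17.4


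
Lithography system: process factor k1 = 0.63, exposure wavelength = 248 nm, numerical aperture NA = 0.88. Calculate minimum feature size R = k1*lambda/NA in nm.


Step 1: Identify values: k1 = 0.63, lambda = 248 nm, NA = 0.88
Step 2: R = k1 * lambda / NA
R = 0.63 * 248 / 0.88
R = 177.5 nm


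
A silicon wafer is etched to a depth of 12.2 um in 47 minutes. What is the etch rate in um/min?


Step 1: Etch rate = depth / time
Step 2: rate = 12.2 / 47
rate = 0.26 um/min


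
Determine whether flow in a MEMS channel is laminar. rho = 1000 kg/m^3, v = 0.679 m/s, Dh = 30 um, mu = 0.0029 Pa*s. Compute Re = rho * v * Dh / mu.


Step 1: Convert Dh to meters: Dh = 30e-6 m
Step 2: Re = rho * v * Dh / mu
Re = 1000 * 0.679 * 30e-6 / 0.0029
Re = 7.024
Since Re = 7.024 is below ~2300, the flow is laminar.


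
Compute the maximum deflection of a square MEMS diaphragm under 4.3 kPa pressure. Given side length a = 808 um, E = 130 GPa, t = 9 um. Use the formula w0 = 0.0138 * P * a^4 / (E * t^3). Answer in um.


Step 1: Convert pressure to compatible units (E is in GPa, so P in GPa).
P = 4.3 kPa = 4.3e-6 GPa
Step 2: Compute numerator: 0.0138 * P * a^4.
a^4 = 808^4 = 426231402496
numerator = 0.0138 * 4.3e-6 * 426231402496 = 2.52926e+04
Step 3: Compute denominator: E * t^3 = 130 * 9^3 = 94770
Step 4: w0 = numerator / denominator = 2.52926e+04 / 94770 = 0.2669 um


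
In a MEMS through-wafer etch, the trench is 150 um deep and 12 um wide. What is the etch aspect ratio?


Step 1: AR = depth / width
Step 2: AR = 150 / 12
AR = 12.5


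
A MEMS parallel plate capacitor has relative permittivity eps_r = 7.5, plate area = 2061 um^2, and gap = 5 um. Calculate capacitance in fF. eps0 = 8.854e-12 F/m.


Step 1: Convert area to m^2: A = 2061e-12 m^2
Step 2: Convert gap to m: d = 5e-6 m
Step 3: C = eps0 * eps_r * A / d
C = 8.854e-12 * 7.5 * 2061e-12 / 5e-6
Step 4: Convert to fF (multiply by 1e15).
C = 27.37 fF


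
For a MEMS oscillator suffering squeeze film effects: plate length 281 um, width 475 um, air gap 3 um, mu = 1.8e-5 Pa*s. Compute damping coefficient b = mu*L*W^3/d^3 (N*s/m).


Step 1: Convert to SI.
L = 281e-6 m, W = 475e-6 m, d = 3e-6 m
Step 2: W^3 = (475e-6)^3 = 1.07e-10 m^3
Step 3: d^3 = (3e-6)^3 = 2.70e-17 m^3
Step 4: b = 1.8e-5 * 281e-6 * 1.07e-10 / 2.70e-17
b = 2.01e-02 N*s/m


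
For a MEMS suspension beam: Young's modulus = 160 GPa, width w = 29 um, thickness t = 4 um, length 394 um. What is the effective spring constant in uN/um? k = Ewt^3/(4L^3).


Step 1: Convert E to consistent units (1 GPa = 1000 uN/um^2).
E = 160 GPa = 160000 uN/um^2
Step 2: Compute t^3 = 4^3 = 64
Step 3: Compute L^3 = 394^3 = 61162984
Step 4: k = 160000 * 29 * 64 / (4 * 61162984)
k = 1.2138 uN/um


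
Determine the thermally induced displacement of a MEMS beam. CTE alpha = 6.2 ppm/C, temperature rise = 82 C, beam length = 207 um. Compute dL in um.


Step 1: Convert CTE: alpha = 6.2 ppm/C = 6.2e-6 /C
Step 2: dL = 6.2e-6 * 82 * 207
dL = 0.1052 um


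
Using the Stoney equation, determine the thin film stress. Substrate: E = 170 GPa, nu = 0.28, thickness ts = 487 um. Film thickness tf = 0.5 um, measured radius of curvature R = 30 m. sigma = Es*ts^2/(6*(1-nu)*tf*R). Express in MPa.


Step 1: Compute numerator: Es * ts^2 = 170 * 487^2 = 40318730 (GPa*um^2)
Step 2: Compute denominator (R in um): 6*(1-nu)*tf*R = 6*0.72*0.5*30e6 = 64800000.0 (um^2)
Step 3: sigma (GPa) = 40318730 / 64800000.0 = 6.22203e-01 GPa
Step 4: Convert to MPa (x1000): sigma = 622.2 MPa


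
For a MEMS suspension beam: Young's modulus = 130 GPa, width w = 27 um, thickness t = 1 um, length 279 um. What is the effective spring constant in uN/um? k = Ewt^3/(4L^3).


Step 1: Convert E to consistent units (1 GPa = 1000 uN/um^2).
E = 130 GPa = 130000 uN/um^2
Step 2: Compute t^3 = 1^3 = 1
Step 3: Compute L^3 = 279^3 = 21717639
Step 4: k = 130000 * 27 * 1 / (4 * 21717639)
k = 0.0404 uN/um


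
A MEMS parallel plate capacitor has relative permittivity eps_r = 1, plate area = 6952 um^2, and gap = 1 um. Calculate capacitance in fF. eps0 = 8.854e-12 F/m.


Step 1: Convert area to m^2: A = 6952e-12 m^2
Step 2: Convert gap to m: d = 1e-6 m
Step 3: C = eps0 * eps_r * A / d
C = 8.854e-12 * 1 * 6952e-12 / 1e-6
Step 4: Convert to fF (multiply by 1e15).
C = 61.55 fF


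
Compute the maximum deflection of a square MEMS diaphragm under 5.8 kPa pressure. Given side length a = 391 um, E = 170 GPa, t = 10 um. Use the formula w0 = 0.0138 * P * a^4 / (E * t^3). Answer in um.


Step 1: Convert pressure to compatible units (E is in GPa, so P in GPa).
P = 5.8 kPa = 5.8e-6 GPa
Step 2: Compute numerator: 0.0138 * P * a^4.
a^4 = 391^4 = 23372600161
numerator = 0.0138 * 5.8e-6 * 23372600161 = 1.871e+03
Step 3: Compute denominator: E * t^3 = 170 * 10^3 = 170000
Step 4: w0 = numerator / denominator = 1.871e+03 / 170000 = 0.011 um


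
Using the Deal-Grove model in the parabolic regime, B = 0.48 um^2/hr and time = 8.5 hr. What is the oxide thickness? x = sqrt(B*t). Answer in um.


Step 1: Compute B*t = 0.48 * 8.5 = 4.08
Step 2: x = sqrt(4.08)
x = 2.02 um


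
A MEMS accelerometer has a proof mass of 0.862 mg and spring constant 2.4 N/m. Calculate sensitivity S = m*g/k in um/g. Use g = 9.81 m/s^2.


Step 1: Convert mass: m = 0.862 mg = 8.62e-07 kg
Step 2: S = m * g / k = 8.62e-07 * 9.81 / 2.4
Step 3: S = 3.52e-06 m/g
Step 4: Convert to um/g: S = 3.523 um/g


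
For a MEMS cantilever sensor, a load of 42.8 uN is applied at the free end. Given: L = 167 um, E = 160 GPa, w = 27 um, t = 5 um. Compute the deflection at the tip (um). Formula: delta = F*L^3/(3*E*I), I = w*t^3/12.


Step 1: Calculate the second moment of area.
I = w * t^3 / 12 = 27 * 5^3 / 12 = 281.25 um^4
Step 2: Convert E to consistent units (1 GPa = 1000 uN/um^2).
E = 160 GPa = 160000 uN/um^2
Step 3: Calculate tip deflection.
delta = F * L^3 / (3 * E * I)
delta = 42.8 * 167^3 / (3 * 160000 * 281.25)
delta = 1.4766 um


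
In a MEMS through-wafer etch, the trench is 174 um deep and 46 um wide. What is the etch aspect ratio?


Step 1: AR = depth / width
Step 2: AR = 174 / 46
AR = 3.8


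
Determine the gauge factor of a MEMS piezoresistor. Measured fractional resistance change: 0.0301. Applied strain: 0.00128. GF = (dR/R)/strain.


Step 1: Identify values.
dR/R = 0.0301, strain = 0.00128
Step 2: GF = (dR/R) / strain = 0.0301 / 0.00128
GF = 23.5


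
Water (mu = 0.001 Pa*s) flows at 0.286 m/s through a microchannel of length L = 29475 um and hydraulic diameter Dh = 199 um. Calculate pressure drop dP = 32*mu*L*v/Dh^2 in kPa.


Step 1: Convert to SI: L = 29475e-6 m, Dh = 199e-6 m
Step 2: dP = 32 * 0.001 * 29475e-6 * 0.286 / (199e-6)^2
Step 3: dP = 6811.83 Pa
Step 4: Convert to kPa: dP = 6.81 kPa


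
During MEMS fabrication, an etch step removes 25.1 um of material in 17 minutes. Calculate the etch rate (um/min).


Step 1: Etch rate = depth / time
Step 2: rate = 25.1 / 17
rate = 1.476 um/min


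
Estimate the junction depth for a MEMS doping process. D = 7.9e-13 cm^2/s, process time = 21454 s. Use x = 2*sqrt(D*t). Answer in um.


Step 1: Compute D*t = 7.9e-13 * 21454 = 1.694866e-08 cm^2
Step 2: sqrt(D*t) = 1.30187e-04 cm
Step 3: x = 2 * 1.30187e-04 cm = 2.60374e-04 cm
Step 4: Convert to um (1 cm = 1e4 um): x = 2.604 um


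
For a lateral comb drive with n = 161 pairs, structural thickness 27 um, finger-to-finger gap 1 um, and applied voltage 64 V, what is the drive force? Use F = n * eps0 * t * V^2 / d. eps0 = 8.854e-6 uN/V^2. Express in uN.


Step 1: Parameters: n=161, eps0=8.854e-6 uN/V^2, t=27 um, V=64 V, d=1 um
Step 2: V^2 = 4096
Step 3: F = 161 * 8.854e-6 * 27 * 4096 / 1
F = 157.648 uN


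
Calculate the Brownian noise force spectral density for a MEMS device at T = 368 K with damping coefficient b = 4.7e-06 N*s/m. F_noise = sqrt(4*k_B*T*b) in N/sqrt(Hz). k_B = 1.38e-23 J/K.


Step 1: Compute 4 * k_B * T * b
= 4 * 1.38e-23 * 368 * 4.7e-06
= 9.5474e-26 N^2/Hz
Step 2: F_noise = sqrt(9.5474e-26)
F_noise = 3.09e-13 N/sqrt(Hz)


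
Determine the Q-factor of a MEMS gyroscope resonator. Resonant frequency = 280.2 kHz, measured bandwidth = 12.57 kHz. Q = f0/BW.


Step 1: Q = f0 / bandwidth
Step 2: Q = 280.2 / 12.57
Q = 22.3


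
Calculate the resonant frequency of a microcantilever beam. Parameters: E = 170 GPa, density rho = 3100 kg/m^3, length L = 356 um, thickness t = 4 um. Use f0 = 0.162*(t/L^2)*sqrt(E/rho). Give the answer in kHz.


Step 1: Convert units to SI.
t_SI = 4e-6 m, L_SI = 356e-6 m
Step 2: Calculate sqrt(E/rho).
sqrt(170e9 / 3100) = 7405.32 m/s
Step 3: Compute f0.
f0 = 0.162 * 4e-6 / (356e-6)^2 * 7405.32 = 37863.3 Hz = 37.86 kHz


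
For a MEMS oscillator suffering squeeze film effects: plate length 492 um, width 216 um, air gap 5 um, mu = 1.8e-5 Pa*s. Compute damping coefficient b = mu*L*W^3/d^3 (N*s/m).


Step 1: Convert to SI.
L = 492e-6 m, W = 216e-6 m, d = 5e-6 m
Step 2: W^3 = (216e-6)^3 = 1.01e-11 m^3
Step 3: d^3 = (5e-6)^3 = 1.25e-16 m^3
Step 4: b = 1.8e-5 * 492e-6 * 1.01e-11 / 1.25e-16
b = 7.14e-04 N*s/m


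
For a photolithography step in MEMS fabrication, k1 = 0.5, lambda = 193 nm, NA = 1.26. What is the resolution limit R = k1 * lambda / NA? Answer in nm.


Step 1: Identify values: k1 = 0.5, lambda = 193 nm, NA = 1.26
Step 2: R = k1 * lambda / NA
R = 0.5 * 193 / 1.26
R = 76.6 nm


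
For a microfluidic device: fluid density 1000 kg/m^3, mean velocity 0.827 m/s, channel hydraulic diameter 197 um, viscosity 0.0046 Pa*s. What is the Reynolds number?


Step 1: Convert Dh to meters: Dh = 197e-6 m
Step 2: Re = rho * v * Dh / mu
Re = 1000 * 0.827 * 197e-6 / 0.0046
Re = 35.417


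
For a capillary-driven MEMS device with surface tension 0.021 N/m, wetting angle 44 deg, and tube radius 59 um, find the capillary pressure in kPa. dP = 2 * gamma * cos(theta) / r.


Step 1: cos(44 deg) = 0.7193
Step 2: Convert r to m: r = 59e-6 m
Step 3: dP = 2 * 0.021 * 0.7193 / 59e-6 = 512.0 Pa
Step 4: Convert Pa to kPa (divide by 1000).
dP = 0.51 kPa


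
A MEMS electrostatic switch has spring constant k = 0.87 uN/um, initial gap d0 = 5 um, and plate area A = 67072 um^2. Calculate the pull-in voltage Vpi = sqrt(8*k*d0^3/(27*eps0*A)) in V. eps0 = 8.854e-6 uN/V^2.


Step 1: Compute numerator: 8 * k * d0^3 = 8 * 0.87 * 5^3 = 870.0
Step 2: Compute denominator: 27 * eps0 * A = 27 * 8.854e-6 * 67072 = 16.034098
Step 3: Vpi = sqrt(870.0 / 16.034098)
Vpi = 7.37 V


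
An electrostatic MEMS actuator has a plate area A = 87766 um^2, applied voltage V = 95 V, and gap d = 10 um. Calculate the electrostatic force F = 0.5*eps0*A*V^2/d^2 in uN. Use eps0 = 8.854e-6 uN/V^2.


Step 1: Identify parameters.
eps0 = 8.854e-6 uN/V^2, A = 87766 um^2, V = 95 V, d = 10 um
Step 2: Compute V^2 = 95^2 = 9025
Step 3: Compute d^2 = 10^2 = 100
Step 4: F = 0.5 * 8.854e-6 * 87766 * 9025 / 100
F = 35.066 uN


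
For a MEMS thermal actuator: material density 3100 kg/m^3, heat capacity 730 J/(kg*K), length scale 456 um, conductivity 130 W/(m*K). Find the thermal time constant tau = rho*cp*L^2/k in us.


Step 1: Convert L to m: L = 456e-6 m
Step 2: L^2 = (456e-6)^2 = 2.07936e-07 m^2
Step 3: tau = 3100 * 730 * 2.07936e-07 / 130 = 3.61968591e-03 s
Step 4: Convert to microseconds (multiply by 1e6).
tau = 3619.686 us


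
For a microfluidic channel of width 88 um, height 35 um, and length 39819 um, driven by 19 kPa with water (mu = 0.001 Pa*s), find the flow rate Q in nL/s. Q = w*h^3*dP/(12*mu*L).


Step 1: Convert all dimensions to SI (meters).
w = 88e-6 m, h = 35e-6 m, L = 39819e-6 m, dP = 19e3 Pa
Step 2: Q = w * h^3 * dP / (12 * mu * L)
Q = 88e-6 * (35e-6)^3 * 19e3 / (12 * 0.001 * 39819e-6) = 1.5002679e-10 m^3/s
Step 3: Convert Q from m^3/s to nL/s (1 m^3 = 1e12 nL, so multiply by 1e12).
Q = 150.027 nL/s


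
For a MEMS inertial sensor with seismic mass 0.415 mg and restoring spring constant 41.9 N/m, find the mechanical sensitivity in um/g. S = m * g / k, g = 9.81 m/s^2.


Step 1: Convert mass: m = 0.415 mg = 4.15e-07 kg
Step 2: S = m * g / k = 4.15e-07 * 9.81 / 41.9
Step 3: S = 9.72e-08 m/g
Step 4: Convert to um/g: S = 0.097 um/g


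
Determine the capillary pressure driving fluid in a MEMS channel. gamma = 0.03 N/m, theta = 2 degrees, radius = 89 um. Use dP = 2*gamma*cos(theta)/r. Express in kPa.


Step 1: cos(2 deg) = 0.9994
Step 2: Convert r to m: r = 89e-6 m
Step 3: dP = 2 * 0.03 * 0.9994 / 89e-6 = 673.8 Pa
Step 4: Convert Pa to kPa (divide by 1000).
dP = 0.67 kPa


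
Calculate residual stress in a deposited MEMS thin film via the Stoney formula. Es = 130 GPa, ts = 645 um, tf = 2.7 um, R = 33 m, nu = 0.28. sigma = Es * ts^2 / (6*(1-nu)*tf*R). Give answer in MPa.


Step 1: Compute numerator: Es * ts^2 = 130 * 645^2 = 54083250 (GPa*um^2)
Step 2: Compute denominator (R in um): 6*(1-nu)*tf*R = 6*0.72*2.7*33e6 = 384912000.0 (um^2)
Step 3: sigma (GPa) = 54083250 / 384912000.0 = 1.40508e-01 GPa
Step 4: Convert to MPa (x1000): sigma = 140.5 MPa


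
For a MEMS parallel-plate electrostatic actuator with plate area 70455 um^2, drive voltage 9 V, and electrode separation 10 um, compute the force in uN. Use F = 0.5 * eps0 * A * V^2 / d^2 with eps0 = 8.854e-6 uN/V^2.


Step 1: Identify parameters.
eps0 = 8.854e-6 uN/V^2, A = 70455 um^2, V = 9 V, d = 10 um
Step 2: Compute V^2 = 9^2 = 81
Step 3: Compute d^2 = 10^2 = 100
Step 4: F = 0.5 * 8.854e-6 * 70455 * 81 / 100
F = 0.253 uN


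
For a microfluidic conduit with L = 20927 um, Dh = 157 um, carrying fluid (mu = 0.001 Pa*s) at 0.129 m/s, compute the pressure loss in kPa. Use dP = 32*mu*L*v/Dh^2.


Step 1: Convert to SI: L = 20927e-6 m, Dh = 157e-6 m
Step 2: dP = 32 * 0.001 * 20927e-6 * 0.129 / (157e-6)^2
Step 3: dP = 3504.67 Pa
Step 4: Convert to kPa: dP = 3.5 kPa


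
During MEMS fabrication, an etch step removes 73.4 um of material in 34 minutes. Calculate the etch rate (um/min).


Step 1: Etch rate = depth / time
Step 2: rate = 73.4 / 34
rate = 2.159 um/min


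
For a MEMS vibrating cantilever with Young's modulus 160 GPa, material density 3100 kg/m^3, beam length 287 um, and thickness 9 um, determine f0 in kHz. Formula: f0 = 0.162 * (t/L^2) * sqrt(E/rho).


Step 1: Convert units to SI.
t_SI = 9e-6 m, L_SI = 287e-6 m
Step 2: Calculate sqrt(E/rho).
sqrt(160e9 / 3100) = 7184.21 m/s
Step 3: Compute f0.
f0 = 0.162 * 9e-6 / (287e-6)^2 * 7184.21 = 127166.5 Hz = 127.17 kHz


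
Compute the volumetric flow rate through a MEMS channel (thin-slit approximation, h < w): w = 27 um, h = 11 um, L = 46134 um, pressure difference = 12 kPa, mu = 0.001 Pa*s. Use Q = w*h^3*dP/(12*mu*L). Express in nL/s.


Step 1: Convert all dimensions to SI (meters).
w = 27e-6 m, h = 11e-6 m, L = 46134e-6 m, dP = 12e3 Pa
Step 2: Q = w * h^3 * dP / (12 * mu * L)
Q = 27e-6 * (11e-6)^3 * 12e3 / (12 * 0.001 * 46134e-6) = 7.7897e-13 m^3/s
Step 3: Convert Q from m^3/s to nL/s (1 m^3 = 1e12 nL, so multiply by 1e12).
Q = 0.779 nL/s


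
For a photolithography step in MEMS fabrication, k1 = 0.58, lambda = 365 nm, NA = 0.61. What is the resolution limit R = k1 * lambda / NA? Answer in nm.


Step 1: Identify values: k1 = 0.58, lambda = 365 nm, NA = 0.61
Step 2: R = k1 * lambda / NA
R = 0.58 * 365 / 0.61
R = 347.0 nm


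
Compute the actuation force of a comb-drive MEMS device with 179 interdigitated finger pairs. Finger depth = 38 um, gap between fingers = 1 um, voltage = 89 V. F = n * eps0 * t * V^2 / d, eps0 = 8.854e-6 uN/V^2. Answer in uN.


Step 1: Parameters: n=179, eps0=8.854e-6 uN/V^2, t=38 um, V=89 V, d=1 um
Step 2: V^2 = 7921
Step 3: F = 179 * 8.854e-6 * 38 * 7921 / 1
F = 477.041 uN
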